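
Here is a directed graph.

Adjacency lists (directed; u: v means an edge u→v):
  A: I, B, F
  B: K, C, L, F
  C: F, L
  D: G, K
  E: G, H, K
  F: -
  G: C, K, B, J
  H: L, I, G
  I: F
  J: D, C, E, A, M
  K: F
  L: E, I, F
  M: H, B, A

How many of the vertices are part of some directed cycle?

10

A vertex is on a directed cycle iff it belongs to a strongly connected component of size ≥ 2 (or has a self-loop).
The vertices on cycles are {A, B, C, D, E, G, H, J, L, M} — 10 in total.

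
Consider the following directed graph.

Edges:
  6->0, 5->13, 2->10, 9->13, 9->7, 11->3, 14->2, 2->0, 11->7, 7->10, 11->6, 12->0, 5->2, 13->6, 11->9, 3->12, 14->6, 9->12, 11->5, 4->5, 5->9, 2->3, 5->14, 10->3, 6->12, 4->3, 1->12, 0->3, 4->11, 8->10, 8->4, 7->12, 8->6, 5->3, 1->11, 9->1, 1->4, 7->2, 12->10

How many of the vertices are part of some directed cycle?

A vertex is on a directed cycle iff it belongs to a strongly connected component of size ≥ 2 (or has a self-loop).
The vertices on cycles are {0, 1, 3, 4, 5, 9, 10, 11, 12} — 9 in total.

9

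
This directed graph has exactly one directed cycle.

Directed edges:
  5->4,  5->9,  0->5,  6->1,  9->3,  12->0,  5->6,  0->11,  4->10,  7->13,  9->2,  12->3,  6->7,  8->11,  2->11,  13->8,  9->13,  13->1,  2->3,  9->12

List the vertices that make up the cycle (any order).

0, 5, 9, 12

DFS with gray/black marking from 5:
5 gray
  9 gray
    13 gray
      1 gray
      1 black
      8 gray
        11 gray
        11 black
      8 black
    13 black
    12 gray
      0 gray
        0→11: 11 black — skip
        0→5: 5 is gray → back edge
Back edge closes the cycle 5 → 9 → 12 → 0 → 5; its vertices are {0, 5, 9, 12}.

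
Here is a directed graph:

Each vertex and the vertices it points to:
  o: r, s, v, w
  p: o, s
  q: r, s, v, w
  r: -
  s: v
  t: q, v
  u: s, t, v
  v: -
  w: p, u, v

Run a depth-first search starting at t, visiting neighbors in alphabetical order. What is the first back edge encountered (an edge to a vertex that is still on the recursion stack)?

o->w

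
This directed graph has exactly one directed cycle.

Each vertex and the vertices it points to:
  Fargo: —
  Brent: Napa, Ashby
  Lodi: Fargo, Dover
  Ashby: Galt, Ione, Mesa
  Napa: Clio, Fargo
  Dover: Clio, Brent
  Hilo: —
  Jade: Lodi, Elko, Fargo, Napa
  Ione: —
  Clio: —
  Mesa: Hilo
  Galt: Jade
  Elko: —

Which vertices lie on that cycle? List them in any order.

DFS with gray/black marking from Lodi:
Lodi gray
  Fargo gray
  Fargo black
  Dover gray
    Clio gray
    Clio black
    Brent gray
      Napa gray
        Napa→Clio: Clio black — skip
        Napa→Fargo: Fargo black — skip
      Napa black
      Ashby gray
        Galt gray
          Jade gray
            Jade→Lodi: Lodi is gray → back edge
Back edge closes the cycle Lodi → Dover → Brent → Ashby → Galt → Jade → Lodi; its vertices are {Galt, Jade, Lodi, Ashby, Brent, Dover}.

Galt, Jade, Lodi, Ashby, Brent, Dover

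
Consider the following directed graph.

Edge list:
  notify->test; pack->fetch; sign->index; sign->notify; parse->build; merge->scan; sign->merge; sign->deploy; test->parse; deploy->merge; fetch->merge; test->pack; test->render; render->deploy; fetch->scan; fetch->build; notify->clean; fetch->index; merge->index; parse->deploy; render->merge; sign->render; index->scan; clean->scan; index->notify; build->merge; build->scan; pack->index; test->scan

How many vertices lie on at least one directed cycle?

10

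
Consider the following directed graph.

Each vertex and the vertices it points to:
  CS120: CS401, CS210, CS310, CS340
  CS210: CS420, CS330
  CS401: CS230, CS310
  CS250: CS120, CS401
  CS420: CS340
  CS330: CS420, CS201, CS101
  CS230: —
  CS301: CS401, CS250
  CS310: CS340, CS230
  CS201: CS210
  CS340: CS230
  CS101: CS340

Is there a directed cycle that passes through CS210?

CS210 is on a cycle iff CS210 can reach itself via ≥1 edge.
CS210 → CS330 → CS201 → CS210 — yes.

Yes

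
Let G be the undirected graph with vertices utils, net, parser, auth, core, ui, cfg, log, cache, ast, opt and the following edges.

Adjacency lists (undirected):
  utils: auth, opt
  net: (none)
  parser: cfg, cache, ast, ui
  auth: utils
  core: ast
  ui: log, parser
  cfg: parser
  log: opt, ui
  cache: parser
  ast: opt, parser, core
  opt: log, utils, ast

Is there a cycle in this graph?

DFS, tracking each vertex's parent; an edge to a visited non-parent vertex closes a cycle.
Start from ui:
visit ui (parent –)
  visit log (parent ui)
    visit opt (parent log)
      opt–log: parent, skip
      visit utils (parent opt)
        visit auth (parent utils)
          auth–utils: parent, skip
        utils–opt: parent, skip
      visit ast (parent opt)
        ast–opt: parent, skip
        visit parser (parent ast)
          visit cfg (parent parser)
            cfg–parser: parent, skip
          visit cache (parent parser)
            cache–parser: parent, skip
          parser–ast: parent, skip
          parser–ui: ui visited and ≠ parent → cycle
Cycle: ui – log – opt – ast – parser – ui.

Yes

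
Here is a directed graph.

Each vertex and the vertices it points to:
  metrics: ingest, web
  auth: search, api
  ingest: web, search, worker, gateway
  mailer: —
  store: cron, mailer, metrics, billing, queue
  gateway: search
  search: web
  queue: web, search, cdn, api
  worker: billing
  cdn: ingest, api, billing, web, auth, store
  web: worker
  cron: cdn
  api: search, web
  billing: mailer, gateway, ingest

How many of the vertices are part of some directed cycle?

A vertex is on a directed cycle iff it belongs to a strongly connected component of size ≥ 2 (or has a self-loop).
The vertices on cycles are {cdn, web, cron, queue, store, ingest, search, worker, billing, gateway} — 10 in total.

10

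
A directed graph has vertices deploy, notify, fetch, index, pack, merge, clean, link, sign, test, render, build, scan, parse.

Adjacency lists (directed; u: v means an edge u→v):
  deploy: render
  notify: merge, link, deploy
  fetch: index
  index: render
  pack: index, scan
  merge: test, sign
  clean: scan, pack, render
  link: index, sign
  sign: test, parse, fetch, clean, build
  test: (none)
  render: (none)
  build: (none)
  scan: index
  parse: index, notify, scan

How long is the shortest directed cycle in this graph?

4

For each vertex v, BFS finds the shortest path from v back to v.
The shortest such closed walk is sign → parse → notify → merge → sign, length 4.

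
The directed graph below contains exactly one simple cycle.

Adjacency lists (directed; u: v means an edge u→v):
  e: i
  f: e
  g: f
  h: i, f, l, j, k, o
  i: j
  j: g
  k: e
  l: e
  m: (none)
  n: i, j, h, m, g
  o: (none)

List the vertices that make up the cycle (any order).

e, f, g, i, j

DFS with gray/black marking from i:
i gray
  j gray
    g gray
      f gray
        e gray
          e→i: i is gray → back edge
Back edge closes the cycle i → j → g → f → e → i; its vertices are {e, f, g, i, j}.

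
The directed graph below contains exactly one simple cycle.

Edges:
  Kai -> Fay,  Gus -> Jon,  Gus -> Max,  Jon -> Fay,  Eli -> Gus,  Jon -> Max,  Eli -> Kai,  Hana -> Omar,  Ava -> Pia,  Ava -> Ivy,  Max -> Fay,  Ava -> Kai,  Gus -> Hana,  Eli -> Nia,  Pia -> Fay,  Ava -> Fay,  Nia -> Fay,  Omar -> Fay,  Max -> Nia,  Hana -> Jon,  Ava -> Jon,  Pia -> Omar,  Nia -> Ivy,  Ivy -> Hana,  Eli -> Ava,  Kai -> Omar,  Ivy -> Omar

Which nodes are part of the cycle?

DFS with gray/black marking from Ivy:
Ivy gray
  Omar gray
    Fay gray
    Fay black
  Omar black
  Hana gray
    Hana→Omar: Omar black — skip
    Jon gray
      Max gray
        Max→Fay: Fay black — skip
        Nia gray
          Nia→Ivy: Ivy is gray → back edge
Back edge closes the cycle Ivy → Hana → Jon → Max → Nia → Ivy; its vertices are {Ivy, Jon, Max, Nia, Hana}.

Ivy, Jon, Max, Nia, Hana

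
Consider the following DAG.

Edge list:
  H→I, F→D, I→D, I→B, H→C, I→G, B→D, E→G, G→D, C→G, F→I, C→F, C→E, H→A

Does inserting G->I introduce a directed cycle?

Yes

Adding G→I creates a cycle iff I can already reach G.
Path from I: I → G.
So I → … → G → I is a cycle.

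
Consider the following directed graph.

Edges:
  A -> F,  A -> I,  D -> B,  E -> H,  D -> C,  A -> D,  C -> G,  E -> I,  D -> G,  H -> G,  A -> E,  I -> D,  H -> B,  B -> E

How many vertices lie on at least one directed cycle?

5

A vertex is on a directed cycle iff it belongs to a strongly connected component of size ≥ 2 (or has a self-loop).
The vertices on cycles are {B, D, E, H, I} — 5 in total.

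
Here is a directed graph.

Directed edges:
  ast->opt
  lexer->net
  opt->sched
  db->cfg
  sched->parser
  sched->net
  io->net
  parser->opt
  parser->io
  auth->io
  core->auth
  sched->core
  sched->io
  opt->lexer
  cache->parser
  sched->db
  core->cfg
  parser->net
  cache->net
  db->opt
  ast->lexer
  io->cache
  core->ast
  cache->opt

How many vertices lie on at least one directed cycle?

9

A vertex is on a directed cycle iff it belongs to a strongly connected component of size ≥ 2 (or has a self-loop).
The vertices on cycles are {db, io, ast, opt, auth, core, cache, sched, parser} — 9 in total.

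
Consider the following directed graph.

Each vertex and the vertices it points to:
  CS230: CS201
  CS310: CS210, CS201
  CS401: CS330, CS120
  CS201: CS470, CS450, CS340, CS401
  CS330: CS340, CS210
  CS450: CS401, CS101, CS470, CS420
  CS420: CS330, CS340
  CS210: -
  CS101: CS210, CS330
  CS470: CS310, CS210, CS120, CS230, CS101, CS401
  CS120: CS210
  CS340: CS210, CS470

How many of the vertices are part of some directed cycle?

A vertex is on a directed cycle iff it belongs to a strongly connected component of size ≥ 2 (or has a self-loop).
The vertices on cycles are {CS101, CS201, CS230, CS310, CS330, CS340, CS401, CS420, CS450, CS470} — 10 in total.

10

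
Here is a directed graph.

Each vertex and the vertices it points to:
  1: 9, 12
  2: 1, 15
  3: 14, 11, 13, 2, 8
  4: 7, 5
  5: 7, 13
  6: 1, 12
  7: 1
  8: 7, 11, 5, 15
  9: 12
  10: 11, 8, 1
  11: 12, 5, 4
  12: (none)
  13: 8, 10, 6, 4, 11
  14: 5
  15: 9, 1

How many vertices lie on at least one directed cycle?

6

A vertex is on a directed cycle iff it belongs to a strongly connected component of size ≥ 2 (or has a self-loop).
The vertices on cycles are {4, 5, 8, 10, 11, 13} — 6 in total.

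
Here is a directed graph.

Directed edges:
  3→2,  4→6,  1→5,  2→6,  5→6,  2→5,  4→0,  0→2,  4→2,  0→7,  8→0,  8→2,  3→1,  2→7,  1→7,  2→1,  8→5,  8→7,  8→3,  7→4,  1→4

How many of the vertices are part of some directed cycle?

A vertex is on a directed cycle iff it belongs to a strongly connected component of size ≥ 2 (or has a self-loop).
The vertices on cycles are {0, 1, 2, 4, 7} — 5 in total.

5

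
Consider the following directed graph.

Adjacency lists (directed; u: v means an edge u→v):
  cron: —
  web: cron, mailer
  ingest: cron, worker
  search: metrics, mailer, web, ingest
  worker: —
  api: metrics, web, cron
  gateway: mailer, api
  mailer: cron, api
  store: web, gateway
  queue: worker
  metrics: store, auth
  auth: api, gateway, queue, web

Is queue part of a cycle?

queue lies on a cycle iff there is a path from queue back to itself.
Exploring from queue, it never reaches itself; equivalently, its strongly connected component is a singleton.

No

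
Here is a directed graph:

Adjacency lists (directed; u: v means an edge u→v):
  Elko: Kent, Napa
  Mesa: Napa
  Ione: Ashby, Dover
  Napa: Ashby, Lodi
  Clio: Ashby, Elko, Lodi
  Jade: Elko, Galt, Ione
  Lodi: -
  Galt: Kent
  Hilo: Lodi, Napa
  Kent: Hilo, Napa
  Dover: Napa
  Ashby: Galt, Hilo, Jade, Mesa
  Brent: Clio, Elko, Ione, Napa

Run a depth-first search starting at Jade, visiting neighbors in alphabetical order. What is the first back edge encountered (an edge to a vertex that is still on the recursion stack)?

DFS from Jade (visiting neighbors in alphabetical order); mark gray on enter, black on exit:
Jade gray
  Elko gray
    Kent gray
      Hilo gray
        Lodi gray
        Lodi black
        Napa gray
          Ashby gray
            Galt gray
              Galt→Kent: Kent is gray → back edge
First back edge: Galt → Kent.

Galt→Kent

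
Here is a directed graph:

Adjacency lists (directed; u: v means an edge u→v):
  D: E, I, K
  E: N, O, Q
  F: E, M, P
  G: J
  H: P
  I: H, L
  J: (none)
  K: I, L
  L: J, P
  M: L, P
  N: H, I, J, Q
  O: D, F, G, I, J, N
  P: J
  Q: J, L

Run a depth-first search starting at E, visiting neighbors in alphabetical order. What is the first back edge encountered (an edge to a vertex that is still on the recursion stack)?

D->E

DFS from E (visiting neighbors in alphabetical order); mark gray on enter, black on exit:
E gray
  N gray
    H gray
      P gray
        J gray
        J black
      P black
    H black
    I gray
      I→H: H black — skip
      L gray
        L→J: J black — skip
        L→P: P black — skip
      L black
    I black
    N→J: J black — skip
    Q gray
      Q→J: J black — skip
      Q→L: L black — skip
    Q black
  N black
  O gray
    D gray
      D→E: E is gray → back edge
First back edge: D → E.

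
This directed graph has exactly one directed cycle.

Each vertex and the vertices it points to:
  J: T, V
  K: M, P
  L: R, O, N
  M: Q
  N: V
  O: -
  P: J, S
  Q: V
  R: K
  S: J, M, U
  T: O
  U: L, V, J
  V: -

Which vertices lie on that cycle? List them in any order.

DFS with gray/black marking from K:
K gray
  M gray
    Q gray
      V gray
      V black
    Q black
  M black
  P gray
    J gray
      T gray
        O gray
        O black
      T black
      J→V: V black — skip
    J black
    S gray
      S→J: J black — skip
      S→M: M black — skip
      U gray
        L gray
          R gray
            R→K: K is gray → back edge
Back edge closes the cycle K → P → S → U → L → R → K; its vertices are {K, L, P, R, S, U}.

K, L, P, R, S, U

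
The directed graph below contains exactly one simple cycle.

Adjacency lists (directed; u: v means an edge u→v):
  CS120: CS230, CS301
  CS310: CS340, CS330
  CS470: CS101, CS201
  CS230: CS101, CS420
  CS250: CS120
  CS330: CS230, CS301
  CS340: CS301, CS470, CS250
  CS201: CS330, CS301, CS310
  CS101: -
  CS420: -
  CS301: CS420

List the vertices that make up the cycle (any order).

CS201, CS310, CS340, CS470

DFS with gray/black marking from CS310:
CS310 gray
  CS340 gray
    CS301 gray
      CS420 gray
      CS420 black
    CS301 black
    CS470 gray
      CS101 gray
      CS101 black
      CS201 gray
        CS330 gray
          CS230 gray
            CS230→CS101: CS101 black — skip
            CS230→CS420: CS420 black — skip
          CS230 black
          CS330→CS301: CS301 black — skip
        CS330 black
        CS201→CS301: CS301 black — skip
        CS201→CS310: CS310 is gray → back edge
Back edge closes the cycle CS310 → CS340 → CS470 → CS201 → CS310; its vertices are {CS201, CS310, CS340, CS470}.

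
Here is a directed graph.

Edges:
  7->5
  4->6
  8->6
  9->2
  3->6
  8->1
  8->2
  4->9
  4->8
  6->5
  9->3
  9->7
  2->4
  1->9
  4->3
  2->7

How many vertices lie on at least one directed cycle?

A vertex is on a directed cycle iff it belongs to a strongly connected component of size ≥ 2 (or has a self-loop).
The vertices on cycles are {1, 2, 4, 8, 9} — 5 in total.

5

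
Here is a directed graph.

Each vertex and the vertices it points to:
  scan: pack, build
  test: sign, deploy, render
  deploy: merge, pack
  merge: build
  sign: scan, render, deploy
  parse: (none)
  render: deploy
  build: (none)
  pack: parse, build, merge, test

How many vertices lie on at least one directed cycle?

6

A vertex is on a directed cycle iff it belongs to a strongly connected component of size ≥ 2 (or has a self-loop).
The vertices on cycles are {pack, scan, sign, test, deploy, render} — 6 in total.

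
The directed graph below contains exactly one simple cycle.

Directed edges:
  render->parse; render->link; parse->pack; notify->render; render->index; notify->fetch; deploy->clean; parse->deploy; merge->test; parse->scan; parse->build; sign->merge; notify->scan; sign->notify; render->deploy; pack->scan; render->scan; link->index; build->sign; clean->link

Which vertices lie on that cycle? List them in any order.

sign, build, parse, notify, render

DFS with gray/black marking from sign:
sign gray
  merge gray
    test gray
    test black
  merge black
  notify gray
    fetch gray
    fetch black
    scan gray
    scan black
    render gray
      index gray
      index black
      render→scan: scan black — skip
      parse gray
        pack gray
          pack→scan: scan black — skip
        pack black
        parse→scan: scan black — skip
        build gray
          build→sign: sign is gray → back edge
Back edge closes the cycle sign → notify → render → parse → build → sign; its vertices are {sign, build, parse, notify, render}.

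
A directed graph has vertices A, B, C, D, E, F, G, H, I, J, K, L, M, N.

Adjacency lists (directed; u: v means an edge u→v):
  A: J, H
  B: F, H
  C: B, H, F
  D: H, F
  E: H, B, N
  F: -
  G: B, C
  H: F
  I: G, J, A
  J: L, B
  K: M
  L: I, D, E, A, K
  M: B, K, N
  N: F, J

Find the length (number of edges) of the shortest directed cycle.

For each vertex v, BFS finds the shortest path from v back to v.
The shortest such closed walk is K → M → K, length 2.

2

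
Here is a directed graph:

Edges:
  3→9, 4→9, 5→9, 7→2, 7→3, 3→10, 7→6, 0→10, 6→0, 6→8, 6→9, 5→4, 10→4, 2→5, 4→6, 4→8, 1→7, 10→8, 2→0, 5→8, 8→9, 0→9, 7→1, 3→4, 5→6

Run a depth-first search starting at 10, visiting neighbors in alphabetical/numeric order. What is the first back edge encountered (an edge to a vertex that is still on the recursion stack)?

DFS from 10 (visiting neighbors in alphabetical/numeric order); mark gray on enter, black on exit:
10 gray
  4 gray
    6 gray
      0 gray
        9 gray
        9 black
        0→10: 10 is gray → back edge
First back edge: 0 → 10.

0->10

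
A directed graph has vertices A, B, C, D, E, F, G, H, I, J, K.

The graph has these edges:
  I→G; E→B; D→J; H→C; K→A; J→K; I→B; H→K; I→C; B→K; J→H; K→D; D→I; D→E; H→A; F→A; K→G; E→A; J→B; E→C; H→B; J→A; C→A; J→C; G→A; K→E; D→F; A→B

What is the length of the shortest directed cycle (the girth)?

For each vertex v, BFS finds the shortest path from v back to v.
The shortest such closed walk is D → J → K → D, length 3.

3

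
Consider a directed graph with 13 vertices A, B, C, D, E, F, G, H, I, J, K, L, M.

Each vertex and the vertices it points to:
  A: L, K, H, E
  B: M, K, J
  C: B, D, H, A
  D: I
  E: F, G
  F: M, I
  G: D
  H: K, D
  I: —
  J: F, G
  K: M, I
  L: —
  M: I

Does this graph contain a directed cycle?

No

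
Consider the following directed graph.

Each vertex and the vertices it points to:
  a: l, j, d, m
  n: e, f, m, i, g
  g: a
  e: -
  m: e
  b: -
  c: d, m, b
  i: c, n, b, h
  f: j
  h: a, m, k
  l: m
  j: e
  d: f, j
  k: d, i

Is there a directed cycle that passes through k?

k is on a cycle iff k can reach itself via ≥1 edge.
k → i → h → k — yes.

Yes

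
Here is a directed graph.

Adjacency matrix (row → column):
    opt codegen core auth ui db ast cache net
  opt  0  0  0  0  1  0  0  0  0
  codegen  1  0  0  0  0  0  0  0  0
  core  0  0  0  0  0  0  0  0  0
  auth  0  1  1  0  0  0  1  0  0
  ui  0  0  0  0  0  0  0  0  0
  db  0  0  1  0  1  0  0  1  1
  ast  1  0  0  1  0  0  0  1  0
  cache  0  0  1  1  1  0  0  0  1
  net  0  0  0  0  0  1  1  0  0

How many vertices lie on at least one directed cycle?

5

A vertex is on a directed cycle iff it belongs to a strongly connected component of size ≥ 2 (or has a self-loop).
The vertices on cycles are {db, ast, net, auth, cache} — 5 in total.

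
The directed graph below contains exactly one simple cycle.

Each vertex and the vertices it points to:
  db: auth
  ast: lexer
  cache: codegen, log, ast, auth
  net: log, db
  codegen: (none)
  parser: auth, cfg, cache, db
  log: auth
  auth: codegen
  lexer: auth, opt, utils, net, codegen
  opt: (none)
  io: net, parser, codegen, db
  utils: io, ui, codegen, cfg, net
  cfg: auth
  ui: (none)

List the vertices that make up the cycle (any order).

DFS with gray/black marking from cache:
cache gray
  codegen gray
  codegen black
  log gray
    auth gray
      auth→codegen: codegen black — skip
    auth black
  log black
  ast gray
    lexer gray
      lexer→auth: auth black — skip
      opt gray
      opt black
      utils gray
        io gray
          net gray
            net→log: log black — skip
            db gray
              db→auth: auth black — skip
            db black
          net black
          parser gray
            parser→auth: auth black — skip
            cfg gray
              cfg→auth: auth black — skip
            cfg black
            parser→cache: cache is gray → back edge
Back edge closes the cycle cache → ast → lexer → utils → io → parser → cache; its vertices are {io, ast, cache, lexer, utils, parser}.

io, ast, cache, lexer, utils, parser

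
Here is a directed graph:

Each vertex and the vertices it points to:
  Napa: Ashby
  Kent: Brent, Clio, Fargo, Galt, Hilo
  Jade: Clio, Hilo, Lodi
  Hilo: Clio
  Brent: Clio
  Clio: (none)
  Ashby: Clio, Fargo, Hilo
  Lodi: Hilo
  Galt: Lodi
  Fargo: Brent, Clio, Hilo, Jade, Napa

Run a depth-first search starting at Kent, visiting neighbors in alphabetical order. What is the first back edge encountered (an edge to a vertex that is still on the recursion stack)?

DFS from Kent (visiting neighbors in alphabetical order); mark gray on enter, black on exit:
Kent gray
  Brent gray
    Clio gray
    Clio black
  Brent black
  Kent→Clio: Clio black — skip
  Fargo gray
    Fargo→Brent: Brent black — skip
    Fargo→Clio: Clio black — skip
    Hilo gray
      Hilo→Clio: Clio black — skip
    Hilo black
    Jade gray
      Jade→Clio: Clio black — skip
      Jade→Hilo: Hilo black — skip
      Lodi gray
        Lodi→Hilo: Hilo black — skip
      Lodi black
    Jade black
    Napa gray
      Ashby gray
        Ashby→Clio: Clio black — skip
        Ashby→Fargo: Fargo is gray → back edge
First back edge: Ashby → Fargo.

Ashby→Fargo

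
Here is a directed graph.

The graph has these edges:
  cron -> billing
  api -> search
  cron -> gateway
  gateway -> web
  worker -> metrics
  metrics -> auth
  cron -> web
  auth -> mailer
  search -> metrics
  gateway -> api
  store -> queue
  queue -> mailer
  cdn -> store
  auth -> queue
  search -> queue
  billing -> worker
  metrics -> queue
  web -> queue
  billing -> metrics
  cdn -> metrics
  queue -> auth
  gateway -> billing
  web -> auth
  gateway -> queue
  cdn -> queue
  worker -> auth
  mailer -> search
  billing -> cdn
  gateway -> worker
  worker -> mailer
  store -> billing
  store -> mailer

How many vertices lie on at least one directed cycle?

8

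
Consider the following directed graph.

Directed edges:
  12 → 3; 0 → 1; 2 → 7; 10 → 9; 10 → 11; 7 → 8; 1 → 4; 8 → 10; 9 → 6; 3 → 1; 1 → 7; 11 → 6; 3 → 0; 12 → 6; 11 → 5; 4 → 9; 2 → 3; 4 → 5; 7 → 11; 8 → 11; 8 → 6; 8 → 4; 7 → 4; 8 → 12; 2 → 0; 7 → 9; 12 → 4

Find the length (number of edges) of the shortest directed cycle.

5

For each vertex v, BFS finds the shortest path from v back to v.
The shortest such closed walk is 3 → 1 → 7 → 8 → 12 → 3, length 5.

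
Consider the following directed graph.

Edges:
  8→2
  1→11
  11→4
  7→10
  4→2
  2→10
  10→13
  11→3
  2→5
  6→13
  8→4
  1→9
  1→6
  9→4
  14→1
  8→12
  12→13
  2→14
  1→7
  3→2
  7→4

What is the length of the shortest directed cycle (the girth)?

5

For each vertex v, BFS finds the shortest path from v back to v.
The shortest such closed walk is 2 → 14 → 1 → 7 → 4 → 2, length 5.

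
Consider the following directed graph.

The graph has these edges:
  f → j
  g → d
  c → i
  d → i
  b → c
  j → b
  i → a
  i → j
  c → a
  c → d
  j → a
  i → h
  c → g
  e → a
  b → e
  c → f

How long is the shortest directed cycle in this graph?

For each vertex v, BFS finds the shortest path from v back to v.
The shortest such closed walk is b → c → i → j → b, length 4.

4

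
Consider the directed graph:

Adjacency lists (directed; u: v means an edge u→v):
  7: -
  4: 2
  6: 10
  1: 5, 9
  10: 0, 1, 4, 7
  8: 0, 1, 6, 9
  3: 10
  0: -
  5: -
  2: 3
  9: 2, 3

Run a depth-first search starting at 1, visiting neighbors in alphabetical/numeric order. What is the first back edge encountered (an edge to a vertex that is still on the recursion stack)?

10→1

DFS from 1 (visiting neighbors in alphabetical/numeric order); mark gray on enter, black on exit:
1 gray
  5 gray
  5 black
  9 gray
    2 gray
      3 gray
        10 gray
          0 gray
          0 black
          10→1: 1 is gray → back edge
First back edge: 10 → 1.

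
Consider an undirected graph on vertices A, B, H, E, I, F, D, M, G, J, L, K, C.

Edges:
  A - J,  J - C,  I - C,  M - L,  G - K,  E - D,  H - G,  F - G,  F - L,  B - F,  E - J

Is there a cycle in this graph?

No

DFS, tracking each vertex's parent; an edge to a visited non-parent vertex closes a cycle.
Start from F:
visit F (parent –)
  visit L (parent F)
    visit M (parent L)
      M–L: parent, skip
    L–F: parent, skip
  visit G (parent F)
    G–F: parent, skip
    visit H (parent G)
      H–G: parent, skip
    visit K (parent G)
      K–G: parent, skip
  visit B (parent F)
    B–F: parent, skip
visit A (parent –)
  visit J (parent A)
    visit E (parent J)
      visit D (parent E)
        D–E: parent, skip
      E–J: parent, skip
    visit C (parent J)
      visit I (parent C)
        I–C: parent, skip
      C–J: parent, skip
    J–A: parent, skip
No non-parent visited neighbor found — the graph is a forest.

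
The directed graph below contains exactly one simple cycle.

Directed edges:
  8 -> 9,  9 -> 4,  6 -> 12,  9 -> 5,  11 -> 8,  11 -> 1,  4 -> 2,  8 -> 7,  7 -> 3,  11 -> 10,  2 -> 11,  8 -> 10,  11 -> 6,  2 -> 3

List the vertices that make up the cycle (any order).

DFS with gray/black marking from 11:
11 gray
  6 gray
    12 gray
    12 black
  6 black
  8 gray
    9 gray
      4 gray
        2 gray
          3 gray
          3 black
          2→11: 11 is gray → back edge
Back edge closes the cycle 11 → 8 → 9 → 4 → 2 → 11; its vertices are {2, 4, 8, 9, 11}.

2, 4, 8, 9, 11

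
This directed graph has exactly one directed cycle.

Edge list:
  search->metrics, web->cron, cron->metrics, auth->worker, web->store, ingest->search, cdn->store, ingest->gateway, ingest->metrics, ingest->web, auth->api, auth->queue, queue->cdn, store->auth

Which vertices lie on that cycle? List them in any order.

DFS with gray/black marking from store:
store gray
  auth gray
    api gray
    api black
    worker gray
    worker black
    queue gray
      cdn gray
        cdn→store: store is gray → back edge
Back edge closes the cycle store → auth → queue → cdn → store; its vertices are {cdn, auth, queue, store}.

cdn, auth, queue, store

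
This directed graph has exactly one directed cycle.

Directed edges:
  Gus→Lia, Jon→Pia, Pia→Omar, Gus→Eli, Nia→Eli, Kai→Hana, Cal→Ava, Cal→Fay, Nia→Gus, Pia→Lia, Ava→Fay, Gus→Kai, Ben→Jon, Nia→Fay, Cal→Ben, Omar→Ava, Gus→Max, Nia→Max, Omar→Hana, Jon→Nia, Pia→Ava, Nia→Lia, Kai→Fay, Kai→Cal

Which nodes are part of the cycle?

DFS with gray/black marking from Ben:
Ben gray
  Jon gray
    Nia gray
      Eli gray
      Eli black
      Lia gray
      Lia black
      Max gray
      Max black
      Fay gray
      Fay black
      Gus gray
        Gus→Max: Max black — skip
        Kai gray
          Cal gray
            Cal→Fay: Fay black — skip
            Ava gray
              Ava→Fay: Fay black — skip
            Ava black
            Cal→Ben: Ben is gray → back edge
Back edge closes the cycle Ben → Jon → Nia → Gus → Kai → Cal → Ben; its vertices are {Ben, Cal, Gus, Jon, Kai, Nia}.

Ben, Cal, Gus, Jon, Kai, Nia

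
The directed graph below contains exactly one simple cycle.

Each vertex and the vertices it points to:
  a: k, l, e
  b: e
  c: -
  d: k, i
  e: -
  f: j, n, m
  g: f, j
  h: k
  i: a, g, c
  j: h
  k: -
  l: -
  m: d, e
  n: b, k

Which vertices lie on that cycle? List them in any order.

DFS with gray/black marking from d:
d gray
  k gray
  k black
  i gray
    a gray
      a→k: k black — skip
      l gray
      l black
      e gray
      e black
    a black
    g gray
      f gray
        j gray
          h gray
            h→k: k black — skip
          h black
        j black
        n gray
          b gray
            b→e: e black — skip
          b black
          n→k: k black — skip
        n black
        m gray
          m→d: d is gray → back edge
Back edge closes the cycle d → i → g → f → m → d; its vertices are {d, f, g, i, m}.

d, f, g, i, m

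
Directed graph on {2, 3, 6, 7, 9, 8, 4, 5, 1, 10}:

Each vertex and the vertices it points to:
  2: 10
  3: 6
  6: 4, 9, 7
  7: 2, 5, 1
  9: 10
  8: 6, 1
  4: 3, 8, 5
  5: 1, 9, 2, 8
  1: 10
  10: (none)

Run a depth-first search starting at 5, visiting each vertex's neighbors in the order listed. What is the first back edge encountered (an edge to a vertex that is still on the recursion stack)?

3->6

DFS from 5 (visiting each vertex's neighbors in the order listed); mark gray on enter, black on exit:
5 gray
  1 gray
    10 gray
    10 black
  1 black
  9 gray
    9→10: 10 black — skip
  9 black
  2 gray
    2→10: 10 black — skip
  2 black
  8 gray
    6 gray
      4 gray
        3 gray
          3→6: 6 is gray → back edge
First back edge: 3 → 6.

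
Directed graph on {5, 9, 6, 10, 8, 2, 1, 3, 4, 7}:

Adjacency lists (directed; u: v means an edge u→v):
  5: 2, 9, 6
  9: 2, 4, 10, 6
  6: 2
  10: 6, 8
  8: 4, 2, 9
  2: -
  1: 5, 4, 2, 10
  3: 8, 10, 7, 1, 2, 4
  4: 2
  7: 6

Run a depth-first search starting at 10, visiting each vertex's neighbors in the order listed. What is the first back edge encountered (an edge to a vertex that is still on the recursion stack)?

DFS from 10 (visiting each vertex's neighbors in the order listed); mark gray on enter, black on exit:
10 gray
  6 gray
    2 gray
    2 black
  6 black
  8 gray
    4 gray
      4→2: 2 black — skip
    4 black
    8→2: 2 black — skip
    9 gray
      9→2: 2 black — skip
      9→4: 4 black — skip
      9→10: 10 is gray → back edge
First back edge: 9 → 10.

9->10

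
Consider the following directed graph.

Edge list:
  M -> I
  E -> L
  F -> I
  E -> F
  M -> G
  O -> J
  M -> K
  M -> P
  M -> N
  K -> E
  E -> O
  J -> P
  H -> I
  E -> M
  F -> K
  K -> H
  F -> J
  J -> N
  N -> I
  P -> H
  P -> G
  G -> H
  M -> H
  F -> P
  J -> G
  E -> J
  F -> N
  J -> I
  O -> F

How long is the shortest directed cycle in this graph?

For each vertex v, BFS finds the shortest path from v back to v.
The shortest such closed walk is K → E → M → K, length 3.

3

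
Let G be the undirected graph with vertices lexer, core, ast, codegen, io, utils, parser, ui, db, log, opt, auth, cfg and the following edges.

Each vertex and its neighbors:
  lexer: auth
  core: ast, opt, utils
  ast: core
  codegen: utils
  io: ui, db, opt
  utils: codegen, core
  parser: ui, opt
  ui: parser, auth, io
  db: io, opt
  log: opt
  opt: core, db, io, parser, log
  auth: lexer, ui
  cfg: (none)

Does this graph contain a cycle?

Yes

DFS, tracking each vertex's parent; an edge to a visited non-parent vertex closes a cycle.
Start from codegen:
visit codegen (parent –)
  visit utils (parent codegen)
    utils–codegen: parent, skip
    visit core (parent utils)
      visit ast (parent core)
        ast–core: parent, skip
      visit opt (parent core)
        opt–core: parent, skip
        visit db (parent opt)
          visit io (parent db)
            visit ui (parent io)
              visit parser (parent ui)
                parser–ui: parent, skip
                parser–opt: opt visited and ≠ parent → cycle
Cycle: opt – db – io – ui – parser – opt.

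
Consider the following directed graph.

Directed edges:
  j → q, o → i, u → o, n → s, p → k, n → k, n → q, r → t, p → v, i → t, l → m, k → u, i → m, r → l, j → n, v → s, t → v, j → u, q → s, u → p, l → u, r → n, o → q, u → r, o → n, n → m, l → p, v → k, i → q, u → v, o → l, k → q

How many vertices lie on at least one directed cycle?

10

A vertex is on a directed cycle iff it belongs to a strongly connected component of size ≥ 2 (or has a self-loop).
The vertices on cycles are {i, k, l, n, o, p, r, t, u, v} — 10 in total.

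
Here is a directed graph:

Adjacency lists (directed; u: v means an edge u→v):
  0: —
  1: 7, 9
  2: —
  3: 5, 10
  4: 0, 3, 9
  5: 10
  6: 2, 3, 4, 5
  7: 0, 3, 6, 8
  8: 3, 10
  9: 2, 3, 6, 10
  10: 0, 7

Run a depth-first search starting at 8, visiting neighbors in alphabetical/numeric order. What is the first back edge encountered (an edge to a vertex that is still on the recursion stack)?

DFS from 8 (visiting neighbors in alphabetical/numeric order); mark gray on enter, black on exit:
8 gray
  3 gray
    5 gray
      10 gray
        0 gray
        0 black
        7 gray
          7→0: 0 black — skip
          7→3: 3 is gray → back edge
First back edge: 7 → 3.

7→3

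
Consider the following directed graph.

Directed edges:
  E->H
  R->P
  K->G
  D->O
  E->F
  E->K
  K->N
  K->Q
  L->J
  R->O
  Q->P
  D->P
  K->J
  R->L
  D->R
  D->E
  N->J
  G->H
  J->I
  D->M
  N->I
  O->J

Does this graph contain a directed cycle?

No

DFS with white/gray/black marking, starting from E:
E gray
  H gray
  H black
  F gray
  F black
  K gray
    Q gray
      P gray
      P black
    Q black
    N gray
      J gray
        I gray
        I black
      J black
      N→I: I black — skip
    N black
    K→J: J black — skip
    G gray
      G→H: H black — skip
    G black
  K black
E black
D gray
  R gray
    R→P: P black — skip
    L gray
      L→J: J black — skip
    L black
    O gray
      O→J: J black — skip
    O black
  R black
  D→E: E black — skip
  D→O: O black — skip
  D→P: P black — skip
  M gray
  M black
D black
Every edge goes to a white or black vertex — no back edge, so the graph is acyclic.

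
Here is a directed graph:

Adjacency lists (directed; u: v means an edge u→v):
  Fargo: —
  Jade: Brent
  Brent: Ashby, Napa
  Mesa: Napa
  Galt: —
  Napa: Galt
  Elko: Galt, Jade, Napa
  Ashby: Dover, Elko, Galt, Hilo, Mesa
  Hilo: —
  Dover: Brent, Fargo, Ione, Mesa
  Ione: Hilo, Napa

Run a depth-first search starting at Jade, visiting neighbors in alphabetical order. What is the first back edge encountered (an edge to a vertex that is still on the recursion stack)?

Dover→Brent

DFS from Jade (visiting neighbors in alphabetical order); mark gray on enter, black on exit:
Jade gray
  Brent gray
    Ashby gray
      Dover gray
        Dover→Brent: Brent is gray → back edge
First back edge: Dover → Brent.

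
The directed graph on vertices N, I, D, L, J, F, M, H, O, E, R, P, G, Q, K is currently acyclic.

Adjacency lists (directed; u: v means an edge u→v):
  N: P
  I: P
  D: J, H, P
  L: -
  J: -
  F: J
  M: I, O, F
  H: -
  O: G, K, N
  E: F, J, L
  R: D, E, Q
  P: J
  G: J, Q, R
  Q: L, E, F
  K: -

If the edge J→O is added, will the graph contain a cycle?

Adding J→O creates a cycle iff O can already reach J.
Path from O: O → G → J.
So O → … → J → O is a cycle.

Yes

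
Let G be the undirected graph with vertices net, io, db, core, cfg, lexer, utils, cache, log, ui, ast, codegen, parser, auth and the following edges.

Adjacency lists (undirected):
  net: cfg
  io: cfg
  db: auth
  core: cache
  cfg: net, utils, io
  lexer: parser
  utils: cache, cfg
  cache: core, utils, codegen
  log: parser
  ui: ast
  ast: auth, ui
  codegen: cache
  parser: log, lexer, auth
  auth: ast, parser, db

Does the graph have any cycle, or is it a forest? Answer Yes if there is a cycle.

No

DFS, tracking each vertex's parent; an edge to a visited non-parent vertex closes a cycle.
Start from db:
visit db (parent –)
  visit auth (parent db)
    visit ast (parent auth)
      ast–auth: parent, skip
      visit ui (parent ast)
        ui–ast: parent, skip
    visit parser (parent auth)
      visit log (parent parser)
        log–parser: parent, skip
      visit lexer (parent parser)
        lexer–parser: parent, skip
      parser–auth: parent, skip
    auth–db: parent, skip
visit net (parent –)
  visit cfg (parent net)
    cfg–net: parent, skip
    visit utils (parent cfg)
      visit cache (parent utils)
        visit core (parent cache)
          core–cache: parent, skip
        cache–utils: parent, skip
        visit codegen (parent cache)
          codegen–cache: parent, skip
      utils–cfg: parent, skip
    visit io (parent cfg)
      io–cfg: parent, skip
No non-parent visited neighbor found — the graph is a forest.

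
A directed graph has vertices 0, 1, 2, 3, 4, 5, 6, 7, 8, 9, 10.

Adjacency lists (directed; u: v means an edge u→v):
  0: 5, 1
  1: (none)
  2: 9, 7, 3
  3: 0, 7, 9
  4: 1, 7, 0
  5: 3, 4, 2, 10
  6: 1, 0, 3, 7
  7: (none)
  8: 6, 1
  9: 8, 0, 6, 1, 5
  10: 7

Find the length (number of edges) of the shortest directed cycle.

3

For each vertex v, BFS finds the shortest path from v back to v.
The shortest such closed walk is 9 → 6 → 3 → 9, length 3.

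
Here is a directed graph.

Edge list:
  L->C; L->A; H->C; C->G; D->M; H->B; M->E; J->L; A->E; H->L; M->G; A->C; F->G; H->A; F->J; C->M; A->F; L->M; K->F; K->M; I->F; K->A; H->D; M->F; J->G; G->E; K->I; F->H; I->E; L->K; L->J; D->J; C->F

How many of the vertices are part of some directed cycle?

10

A vertex is on a directed cycle iff it belongs to a strongly connected component of size ≥ 2 (or has a self-loop).
The vertices on cycles are {A, C, D, F, H, I, J, K, L, M} — 10 in total.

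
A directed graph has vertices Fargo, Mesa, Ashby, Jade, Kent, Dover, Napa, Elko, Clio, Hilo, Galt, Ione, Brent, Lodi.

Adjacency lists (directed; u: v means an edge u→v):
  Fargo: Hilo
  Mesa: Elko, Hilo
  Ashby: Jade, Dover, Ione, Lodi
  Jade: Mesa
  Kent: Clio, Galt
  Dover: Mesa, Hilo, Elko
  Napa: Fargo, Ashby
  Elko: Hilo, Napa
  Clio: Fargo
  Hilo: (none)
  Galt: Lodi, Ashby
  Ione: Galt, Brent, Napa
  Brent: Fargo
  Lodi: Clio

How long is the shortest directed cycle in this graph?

3

For each vertex v, BFS finds the shortest path from v back to v.
The shortest such closed walk is Galt → Ashby → Ione → Galt, length 3.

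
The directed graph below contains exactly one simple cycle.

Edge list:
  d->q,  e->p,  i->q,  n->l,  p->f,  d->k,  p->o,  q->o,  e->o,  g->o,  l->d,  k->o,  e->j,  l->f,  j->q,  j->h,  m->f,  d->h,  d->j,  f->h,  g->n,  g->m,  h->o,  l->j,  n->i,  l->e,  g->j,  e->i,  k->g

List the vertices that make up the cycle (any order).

d, g, k, l, n

DFS with gray/black marking from n:
n gray
  l gray
    f gray
      h gray
        o gray
        o black
      h black
    f black
    d gray
      d→h: h black — skip
      q gray
        q→o: o black — skip
      q black
      j gray
        j→h: h black — skip
        j→q: q black — skip
      j black
      k gray
        k→o: o black — skip
        g gray
          g→o: o black — skip
          g→n: n is gray → back edge
Back edge closes the cycle n → l → d → k → g → n; its vertices are {d, g, k, l, n}.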